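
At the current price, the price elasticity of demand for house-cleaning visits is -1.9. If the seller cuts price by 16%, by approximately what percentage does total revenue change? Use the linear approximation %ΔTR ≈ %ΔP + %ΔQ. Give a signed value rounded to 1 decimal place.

+14.4%

%ΔQ ≈ Ed × %ΔP = (-1.9) × (-16%) = +30.4000%
%ΔTR ≈ %ΔP + %ΔQ = (-16%) + (+30.4000%) = +14.4000%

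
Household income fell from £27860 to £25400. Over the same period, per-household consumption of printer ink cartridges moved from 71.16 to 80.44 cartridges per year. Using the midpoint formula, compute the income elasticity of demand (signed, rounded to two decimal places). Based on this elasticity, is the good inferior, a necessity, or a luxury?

-1.33; inferior

%ΔQ = (80.44 − 71.16)/[( 71.16 + 80.44)/2] = 9.28/75.8 = 0.122427…
%ΔIncome = (25400 − 27860)/[( 27860 + 25400)/2] = -2460/26630 = -0.092377…
E_income = (9.28/75.8) / (-2460/26630) = -1.3253…
E_income < 0 ⇒ inferior good.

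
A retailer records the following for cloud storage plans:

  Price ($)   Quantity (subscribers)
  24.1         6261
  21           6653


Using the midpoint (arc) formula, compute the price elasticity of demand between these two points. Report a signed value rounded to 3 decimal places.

-0.442

%ΔQ = (6653 − 6261) / [(6261 + 6653)/2] = 392/6457 = 0.060709…
%ΔP = (21 − 24.1) / [(24.1 + 21)/2] = -3.1/22.55 = -0.137472…
Arc Ed = %ΔQ / %ΔP = (392/6457) / (-3.1/22.55) = -0.44161…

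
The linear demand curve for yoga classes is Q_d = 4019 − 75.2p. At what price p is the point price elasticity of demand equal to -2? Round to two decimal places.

35.63

Ed = −75.2p/(4019 − 75.2p). Set this equal to -2:
75.2p = 2·(4019 − 75.2p) ⇒ 75.2p(1 + 2) = 2·4019
p = 2·4019 / (75.2·3) = 35.6294…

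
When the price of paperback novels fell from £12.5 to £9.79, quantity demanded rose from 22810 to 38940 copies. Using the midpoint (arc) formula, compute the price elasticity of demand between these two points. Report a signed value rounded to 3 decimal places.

%ΔQ = (38940 − 22810) / [(22810 + 38940)/2] = 16130/30875 = 0.522429…
%ΔP = (9.79 − 12.5) / [(12.5 + 9.79)/2] = -2.71/11.145 = -0.243158…
Arc Ed = %ΔQ / %ΔP = (16130/30875) / (-2.71/11.145) = -2.14851…

-2.149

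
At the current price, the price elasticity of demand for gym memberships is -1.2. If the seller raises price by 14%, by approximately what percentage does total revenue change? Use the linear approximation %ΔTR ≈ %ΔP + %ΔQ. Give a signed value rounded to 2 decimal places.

%ΔQ ≈ Ed × %ΔP = (-1.2) × (+14%) = -16.8000%
%ΔTR ≈ %ΔP + %ΔQ = (+14%) + (-16.8000%) = -2.8000%

-2.80%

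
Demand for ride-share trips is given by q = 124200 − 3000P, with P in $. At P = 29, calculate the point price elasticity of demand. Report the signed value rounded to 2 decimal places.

-2.34

dq/dP = −3000. At P = 29, q = 124200 − 3000(29) = 37200.
Ed = (dq/dP)·(P/q) = −3000 × (29/37200) = -2.3387…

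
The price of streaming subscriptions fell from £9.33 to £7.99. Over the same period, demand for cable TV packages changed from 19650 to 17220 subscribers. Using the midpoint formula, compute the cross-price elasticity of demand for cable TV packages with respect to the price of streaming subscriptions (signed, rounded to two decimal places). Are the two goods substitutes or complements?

%ΔQ_{cable TV packages} = (17220 − 19650)/avg = -2430/18435 = -0.131814…
%ΔP_{streaming subscriptions} = (7.99 − 9.33)/avg = -1.34/8.66 = -0.154734…
E_cross = (-2430/18435) / (-1.34/8.66) = 0.8518…
E_cross > 0 ⇒ the goods are substitutes.

0.85; substitutes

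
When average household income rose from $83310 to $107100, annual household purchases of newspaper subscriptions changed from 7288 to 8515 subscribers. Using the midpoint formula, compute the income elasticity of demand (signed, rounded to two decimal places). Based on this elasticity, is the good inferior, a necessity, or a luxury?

0.62; necessity

%ΔQ = (8515 − 7288)/[( 7288 + 8515)/2] = 1227/7901.5 = 0.155286…
%ΔIncome = (107100 − 83310)/[( 83310 + 107100)/2] = 23790/95205 = 0.249881…
E_income = (1227/7901.5) / (23790/95205) = 0.6214…
0 < E_income < 1 ⇒ normal good, necessity.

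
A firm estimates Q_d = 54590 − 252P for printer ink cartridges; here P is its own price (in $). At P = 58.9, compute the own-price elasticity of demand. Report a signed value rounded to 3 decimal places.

At the given values, Q_d = 54590 − 252(58.9) = 39747.2.
∂Q_d/∂P = −252.
E = (-252) × (58.9/39747.2) = -0.37343…

-0.373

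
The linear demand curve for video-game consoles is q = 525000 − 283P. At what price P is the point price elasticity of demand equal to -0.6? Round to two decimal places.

Ed = −283P/(525000 − 283P). Set this equal to -0.6:
283P = 0.6·(525000 − 283P) ⇒ 283P(1 + 0.6) = 0.6·525000
P = 0.6·525000 / (283·1.6) = 695.6713…

695.67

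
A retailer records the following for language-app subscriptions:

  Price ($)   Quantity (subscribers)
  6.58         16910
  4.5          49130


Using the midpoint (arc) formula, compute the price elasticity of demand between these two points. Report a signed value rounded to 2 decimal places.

%ΔQ = (49130 − 16910) / [(16910 + 49130)/2] = 32220/33020 = 0.975772…
%ΔP = (4.5 − 6.58) / [(6.58 + 4.5)/2] = -2.08/5.54 = -0.375451…
Arc Ed = %ΔQ / %ΔP = (32220/33020) / (-2.08/5.54) = -2.5989…

-2.60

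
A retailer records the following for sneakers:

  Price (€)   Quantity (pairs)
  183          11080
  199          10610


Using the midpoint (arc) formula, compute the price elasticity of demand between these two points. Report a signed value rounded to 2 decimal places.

%ΔQ = (10610 − 11080) / [(11080 + 10610)/2] = -470/10845 = -0.043337…
%ΔP = (199 − 183) / [(183 + 199)/2] = 16/191 = 0.083769…
Arc Ed = %ΔQ / %ΔP = (-470/10845) / (16/191) = -0.5173…

-0.52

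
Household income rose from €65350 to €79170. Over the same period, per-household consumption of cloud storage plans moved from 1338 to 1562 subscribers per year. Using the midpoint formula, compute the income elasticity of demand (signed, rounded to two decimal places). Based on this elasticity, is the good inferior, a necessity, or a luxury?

%ΔQ = (1562 − 1338)/[( 1338 + 1562)/2] = 224/1450 = 0.154482…
%ΔIncome = (79170 − 65350)/[( 65350 + 79170)/2] = 13820/72260 = 0.191253…
E_income = (224/1450) / (13820/72260) = 0.8077…
0 < E_income < 1 ⇒ normal good, necessity.

0.81; necessity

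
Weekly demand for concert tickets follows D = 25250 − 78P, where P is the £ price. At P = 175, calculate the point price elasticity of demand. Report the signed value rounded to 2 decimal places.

-1.18

dD/dP = −78. At P = 175, D = 25250 − 78(175) = 11600.
Ed = (dD/dP)·(P/D) = −78 × (175/11600) = -1.1767…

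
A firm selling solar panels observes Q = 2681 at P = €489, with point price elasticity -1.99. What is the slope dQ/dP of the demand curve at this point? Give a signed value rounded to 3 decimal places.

Ed = (dQ/dP)·(P/Q) ⇒ dQ/dP = Ed·Q/P = (-1.99)·2681/489 = -10.91040…

-10.910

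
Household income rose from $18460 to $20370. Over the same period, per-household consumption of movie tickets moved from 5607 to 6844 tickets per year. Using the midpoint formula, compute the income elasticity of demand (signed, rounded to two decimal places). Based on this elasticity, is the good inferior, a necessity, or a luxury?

%ΔQ = (6844 − 5607)/[( 5607 + 6844)/2] = 1237/6225.5 = 0.198698…
%ΔIncome = (20370 − 18460)/[( 18460 + 20370)/2] = 1910/19415 = 0.098377…
E_income = (1237/6225.5) / (1910/19415) = 2.0197…
E_income > 1 ⇒ normal good, luxury.

2.02; luxury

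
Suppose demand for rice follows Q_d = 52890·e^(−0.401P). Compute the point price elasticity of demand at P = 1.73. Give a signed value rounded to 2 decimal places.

dQ_d/dP = −0.401·Q_d = -10598.3. At P = 1.73, Q_d = 26429.6.
Ed = (dQ_d/dP)·(P/Q_d) = (-10598.3) × (1.73/26429.6) = -0.6937…

-0.69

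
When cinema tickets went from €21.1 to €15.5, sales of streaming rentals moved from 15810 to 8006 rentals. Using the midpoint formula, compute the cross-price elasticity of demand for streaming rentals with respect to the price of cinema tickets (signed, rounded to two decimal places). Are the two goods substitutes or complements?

2.14; substitutes

%ΔQ_{streaming rentals} = (8006 − 15810)/avg = -7804/11908 = -0.655357…
%ΔP_{cinema tickets} = (15.5 − 21.1)/avg = -5.6/18.3 = -0.306010…
E_cross = (-7804/11908) / (-5.6/18.3) = 2.1416…
E_cross > 0 ⇒ the goods are substitutes.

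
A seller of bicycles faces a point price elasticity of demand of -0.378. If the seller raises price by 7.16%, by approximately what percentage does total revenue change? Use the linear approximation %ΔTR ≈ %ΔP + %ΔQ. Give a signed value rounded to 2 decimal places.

+4.45%

%ΔQ ≈ Ed × %ΔP = (-0.378) × (+7.16%) = -2.7065%
%ΔTR ≈ %ΔP + %ΔQ = (+7.16%) + (-2.7065%) = +4.4535%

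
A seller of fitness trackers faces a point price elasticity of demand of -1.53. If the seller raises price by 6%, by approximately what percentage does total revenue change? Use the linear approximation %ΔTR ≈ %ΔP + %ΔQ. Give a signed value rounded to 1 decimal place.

%ΔQ ≈ Ed × %ΔP = (-1.53) × (+6%) = -9.1800%
%ΔTR ≈ %ΔP + %ΔQ = (+6%) + (-9.1800%) = -3.1800%

-3.2%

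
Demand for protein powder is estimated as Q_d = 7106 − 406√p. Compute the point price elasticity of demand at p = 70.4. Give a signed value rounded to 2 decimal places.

-0.46

dQ_d/dp = −406/(2√p) = -24.1941. At p = 70.4, Q_d = 3699.47.
Ed = (dQ_d/dp)·(p/Q_d) = (-24.1941) × (70.4/3699.47) = -0.4604…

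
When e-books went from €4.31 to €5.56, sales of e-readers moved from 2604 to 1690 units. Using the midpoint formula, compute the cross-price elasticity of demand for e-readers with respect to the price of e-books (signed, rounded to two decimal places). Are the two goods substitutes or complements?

%ΔQ_{e-readers} = (1690 − 2604)/avg = -914/2147 = -0.425710…
%ΔP_{e-books} = (5.56 − 4.31)/avg = 1.25/4.935 = 0.253292…
E_cross = (-914/2147) / (1.25/4.935) = -1.6807…
E_cross < 0 ⇒ the goods are complements.

-1.68; complements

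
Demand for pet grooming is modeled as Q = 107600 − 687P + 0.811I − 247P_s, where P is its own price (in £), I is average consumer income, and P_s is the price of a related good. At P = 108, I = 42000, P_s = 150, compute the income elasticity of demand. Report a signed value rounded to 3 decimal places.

1.120

At the given values, Q = 107600 − 687(108) + 0.811(42000) − 247(150) = 30416.
∂Q/∂I = 0.811.
E = (0.811) × (42000/30416) = 1.11987…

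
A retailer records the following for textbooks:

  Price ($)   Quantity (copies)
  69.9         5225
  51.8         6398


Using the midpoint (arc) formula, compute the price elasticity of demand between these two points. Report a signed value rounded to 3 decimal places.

-0.679

%ΔQ = (6398 − 5225) / [(5225 + 6398)/2] = 1173/5811.5 = 0.201841…
%ΔP = (51.8 − 69.9) / [(69.9 + 51.8)/2] = -18.1/60.85 = -0.297452…
Arc Ed = %ΔQ / %ΔP = (1173/5811.5) / (-18.1/60.85) = -0.67856…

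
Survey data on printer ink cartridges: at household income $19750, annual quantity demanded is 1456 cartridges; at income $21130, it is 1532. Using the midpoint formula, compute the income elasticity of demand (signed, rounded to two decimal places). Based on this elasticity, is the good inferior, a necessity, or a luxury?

%ΔQ = (1532 − 1456)/[( 1456 + 1532)/2] = 76/1494 = 0.050870…
%ΔIncome = (21130 − 19750)/[( 19750 + 21130)/2] = 1380/20440 = 0.067514…
E_income = (76/1494) / (1380/20440) = 0.7534…
0 < E_income < 1 ⇒ normal good, necessity.

0.75; necessity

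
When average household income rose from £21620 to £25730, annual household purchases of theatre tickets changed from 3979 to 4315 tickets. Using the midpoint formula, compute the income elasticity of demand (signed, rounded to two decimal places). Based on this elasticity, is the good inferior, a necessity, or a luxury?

0.47; necessity

%ΔQ = (4315 − 3979)/[( 3979 + 4315)/2] = 336/4147 = 0.081022…
%ΔIncome = (25730 − 21620)/[( 21620 + 25730)/2] = 4110/23675 = 0.173600…
E_income = (336/4147) / (4110/23675) = 0.4667…
0 < E_income < 1 ⇒ normal good, necessity.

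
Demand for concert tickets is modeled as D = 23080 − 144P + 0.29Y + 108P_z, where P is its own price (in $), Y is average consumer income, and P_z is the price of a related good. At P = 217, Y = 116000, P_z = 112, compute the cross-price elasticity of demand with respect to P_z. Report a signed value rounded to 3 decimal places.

0.322

At the given values, D = 23080 − 144(217) + 0.29(116000) + 108(112) = 37568.
∂D/∂P_z = 108.
E = (108) × (112/37568) = 0.32197…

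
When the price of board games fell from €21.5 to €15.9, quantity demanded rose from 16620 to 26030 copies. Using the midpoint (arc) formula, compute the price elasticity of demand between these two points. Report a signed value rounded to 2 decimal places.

-1.47

%ΔQ = (26030 − 16620) / [(16620 + 26030)/2] = 9410/21325 = 0.441266…
%ΔP = (15.9 − 21.5) / [(21.5 + 15.9)/2] = -5.6/18.7 = -0.299465…
Arc Ed = %ΔQ / %ΔP = (9410/21325) / (-5.6/18.7) = -1.4735…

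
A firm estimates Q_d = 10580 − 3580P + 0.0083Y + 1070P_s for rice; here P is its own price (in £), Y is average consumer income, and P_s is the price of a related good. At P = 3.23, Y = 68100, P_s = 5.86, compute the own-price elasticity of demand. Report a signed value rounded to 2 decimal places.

At the given values, Q_d = 10580 − 3580(3.23) + 0.0083(68100) + 1070(5.86) = 5852.03.
∂Q_d/∂P = −3580.
E = (-3580) × (3.23/5852.03) = -1.9759…

-1.98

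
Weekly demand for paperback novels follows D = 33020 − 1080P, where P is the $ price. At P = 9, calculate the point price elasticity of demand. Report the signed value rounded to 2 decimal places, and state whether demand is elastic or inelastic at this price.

dD/dP = −1080. At P = 9, D = 33020 − 1080(9) = 23300.
Ed = (dD/dP)·(P/D) = −1080 × (9/23300) = -0.4171…
|Ed| = 0.42 < 1, so demand is inelastic.

-0.42; inelastic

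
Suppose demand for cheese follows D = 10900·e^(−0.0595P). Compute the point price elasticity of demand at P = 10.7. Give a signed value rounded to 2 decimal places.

-0.64

dD/dP = −0.0595·D = -343.123. At P = 10.7, D = 5766.77.
Ed = (dD/dP)·(P/D) = (-343.123) × (10.7/5766.77) = -0.6366…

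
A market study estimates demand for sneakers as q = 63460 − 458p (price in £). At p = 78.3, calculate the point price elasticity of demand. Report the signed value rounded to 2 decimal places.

-1.30

dq/dp = −458. At p = 78.3, q = 63460 − 458(78.3) = 27598.6.
Ed = (dq/dp)·(p/q) = −458 × (78.3/27598.6) = -1.2993…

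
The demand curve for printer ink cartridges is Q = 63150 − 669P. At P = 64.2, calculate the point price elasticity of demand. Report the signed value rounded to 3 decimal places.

dQ/dP = −669. At P = 64.2, Q = 63150 − 669(64.2) = 20200.2.
Ed = (dQ/dP)·(P/Q) = −669 × (64.2/20200.2) = -2.12620…

-2.126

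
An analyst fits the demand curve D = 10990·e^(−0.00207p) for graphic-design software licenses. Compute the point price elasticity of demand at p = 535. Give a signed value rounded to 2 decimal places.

dD/dp = −0.00207·D = -7.51638. At p = 535, D = 3631.1.
Ed = (dD/dp)·(p/D) = (-7.51638) × (535/3631.1) = -1.1074…

-1.11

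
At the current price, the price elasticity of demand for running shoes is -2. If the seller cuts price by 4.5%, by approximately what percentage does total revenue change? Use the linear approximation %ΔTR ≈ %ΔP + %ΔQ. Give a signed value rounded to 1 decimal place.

+4.5%

%ΔQ ≈ Ed × %ΔP = (-2) × (-4.5%) = +9.0000%
%ΔTR ≈ %ΔP + %ΔQ = (-4.5%) + (+9.0000%) = +4.5000%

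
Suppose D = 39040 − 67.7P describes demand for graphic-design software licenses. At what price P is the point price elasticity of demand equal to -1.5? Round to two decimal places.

Ed = −67.7P/(39040 − 67.7P). Set this equal to -1.5:
67.7P = 1.5·(39040 − 67.7P) ⇒ 67.7P(1 + 1.5) = 1.5·39040
P = 1.5·39040 / (67.7·2.5) = 345.9970…

346.00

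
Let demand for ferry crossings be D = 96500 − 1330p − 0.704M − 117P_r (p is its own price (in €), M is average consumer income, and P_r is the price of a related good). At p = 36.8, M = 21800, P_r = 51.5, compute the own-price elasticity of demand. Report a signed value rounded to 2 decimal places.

-1.87

At the given values, D = 96500 − 1330(36.8) − 0.704(21800) − 117(51.5) = 26183.3.
∂D/∂p = −1330.
E = (-1330) × (36.8/26183.3) = -1.8692…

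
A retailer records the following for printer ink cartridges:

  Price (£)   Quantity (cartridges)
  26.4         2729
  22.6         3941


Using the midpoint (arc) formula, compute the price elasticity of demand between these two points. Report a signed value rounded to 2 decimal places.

%ΔQ = (3941 − 2729) / [(2729 + 3941)/2] = 1212/3335 = 0.363418…
%ΔP = (22.6 − 26.4) / [(26.4 + 22.6)/2] = -3.8/24.5 = -0.155102…
Arc Ed = %ΔQ / %ΔP = (1212/3335) / (-3.8/24.5) = -2.3430…

-2.34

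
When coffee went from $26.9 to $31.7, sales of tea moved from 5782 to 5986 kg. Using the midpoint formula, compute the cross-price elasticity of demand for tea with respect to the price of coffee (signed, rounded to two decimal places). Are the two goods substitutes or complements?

0.21; substitutes

%ΔQ_{tea} = (5986 − 5782)/avg = 204/5884 = 0.034670…
%ΔP_{coffee} = (31.7 − 26.9)/avg = 4.8/29.3 = 0.163822…
E_cross = (204/5884) / (4.8/29.3) = 0.2116…
E_cross > 0 ⇒ the goods are substitutes.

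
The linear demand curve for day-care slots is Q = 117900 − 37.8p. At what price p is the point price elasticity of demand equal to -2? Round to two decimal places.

Ed = −37.8p/(117900 − 37.8p). Set this equal to -2:
37.8p = 2·(117900 − 37.8p) ⇒ 37.8p(1 + 2) = 2·117900
p = 2·117900 / (37.8·3) = 2079.3650…

2079.37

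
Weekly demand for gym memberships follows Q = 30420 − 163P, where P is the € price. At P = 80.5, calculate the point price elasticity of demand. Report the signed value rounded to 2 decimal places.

dQ/dP = −163. At P = 80.5, Q = 30420 − 163(80.5) = 17298.5.
Ed = (dQ/dP)·(P/Q) = −163 × (80.5/17298.5) = -0.7585…

-0.76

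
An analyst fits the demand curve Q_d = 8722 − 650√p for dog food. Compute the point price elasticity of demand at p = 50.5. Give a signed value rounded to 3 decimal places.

dQ_d/dp = −650/(2√p) = -45.7338. At p = 50.5, Q_d = 4102.88.
Ed = (dQ_d/dp)·(p/Q_d) = (-45.7338) × (50.5/4102.88) = -0.56291…

-0.563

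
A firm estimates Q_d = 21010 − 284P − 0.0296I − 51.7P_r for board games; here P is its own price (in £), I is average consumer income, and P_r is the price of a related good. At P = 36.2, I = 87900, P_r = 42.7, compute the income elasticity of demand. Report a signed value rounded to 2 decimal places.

-0.44

At the given values, Q_d = 21010 − 284(36.2) − 0.0296(87900) − 51.7(42.7) = 5919.77.
∂Q_d/∂I = -0.0296.
E = (-0.0296) × (87900/5919.77) = -0.4395…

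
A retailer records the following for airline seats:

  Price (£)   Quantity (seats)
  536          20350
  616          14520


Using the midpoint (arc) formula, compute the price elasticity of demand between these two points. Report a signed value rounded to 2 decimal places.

-2.41

%ΔQ = (14520 − 20350) / [(20350 + 14520)/2] = -5830/17435 = -0.334384…
%ΔP = (616 − 536) / [(536 + 616)/2] = 80/576 = 0.138888…
Arc Ed = %ΔQ / %ΔP = (-5830/17435) / (80/576) = -2.4075…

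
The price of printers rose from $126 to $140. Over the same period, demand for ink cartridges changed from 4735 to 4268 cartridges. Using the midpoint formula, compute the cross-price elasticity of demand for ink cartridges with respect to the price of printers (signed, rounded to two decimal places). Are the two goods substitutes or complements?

%ΔQ_{ink cartridges} = (4268 − 4735)/avg = -467/4501.5 = -0.103743…
%ΔP_{printers} = (140 − 126)/avg = 14/133 = 0.105263…
E_cross = (-467/4501.5) / (14/133) = -0.9855…
E_cross < 0 ⇒ the goods are complements.

-0.99; complements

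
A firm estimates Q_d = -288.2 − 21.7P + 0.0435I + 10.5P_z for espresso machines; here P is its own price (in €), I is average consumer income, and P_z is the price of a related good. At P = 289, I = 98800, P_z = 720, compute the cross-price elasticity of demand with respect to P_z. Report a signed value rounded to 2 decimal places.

1.43

At the given values, Q_d = -288.2 − 21.7(289) + 0.0435(98800) + 10.5(720) = 5298.3.
∂Q_d/∂P_z = 10.5.
E = (10.5) × (720/5298.3) = 1.4268…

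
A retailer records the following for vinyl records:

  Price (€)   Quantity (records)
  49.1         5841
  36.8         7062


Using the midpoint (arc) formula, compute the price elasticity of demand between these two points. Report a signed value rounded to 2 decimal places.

-0.66

%ΔQ = (7062 − 5841) / [(5841 + 7062)/2] = 1221/6451.5 = 0.189258…
%ΔP = (36.8 − 49.1) / [(49.1 + 36.8)/2] = -12.3/42.95 = -0.286379…
Arc Ed = %ΔQ / %ΔP = (1221/6451.5) / (-12.3/42.95) = -0.6608…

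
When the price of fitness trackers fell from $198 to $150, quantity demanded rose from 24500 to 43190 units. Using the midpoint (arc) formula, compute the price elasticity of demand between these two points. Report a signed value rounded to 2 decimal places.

-2.00

%ΔQ = (43190 − 24500) / [(24500 + 43190)/2] = 18690/33845 = 0.552223…
%ΔP = (150 − 198) / [(198 + 150)/2] = -48/174 = -0.275862…
Arc Ed = %ΔQ / %ΔP = (18690/33845) / (-48/174) = -2.0018…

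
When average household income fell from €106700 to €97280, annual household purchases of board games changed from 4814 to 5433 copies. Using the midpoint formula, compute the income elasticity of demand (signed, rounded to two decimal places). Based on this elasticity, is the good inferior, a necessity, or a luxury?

-1.31; inferior

%ΔQ = (5433 − 4814)/[( 4814 + 5433)/2] = 619/5123.5 = 0.120815…
%ΔIncome = (97280 − 106700)/[( 106700 + 97280)/2] = -9420/101990 = -0.092361…
E_income = (619/5123.5) / (-9420/101990) = -1.3080…
E_income < 0 ⇒ inferior good.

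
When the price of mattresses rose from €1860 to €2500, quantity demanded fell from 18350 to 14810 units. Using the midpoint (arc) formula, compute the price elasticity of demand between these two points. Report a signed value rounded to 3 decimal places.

%ΔQ = (14810 − 18350) / [(18350 + 14810)/2] = -3540/16580 = -0.213510…
%ΔP = (2500 − 1860) / [(1860 + 2500)/2] = 640/2180 = 0.293577…
Arc Ed = %ΔQ / %ΔP = (-3540/16580) / (640/2180) = -0.72726…

-0.727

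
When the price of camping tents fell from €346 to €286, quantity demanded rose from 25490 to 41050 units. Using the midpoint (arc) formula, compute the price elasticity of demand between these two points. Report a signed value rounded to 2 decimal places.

-2.46

%ΔQ = (41050 − 25490) / [(25490 + 41050)/2] = 15560/33270 = 0.467688…
%ΔP = (286 − 346) / [(346 + 286)/2] = -60/316 = -0.189873…
Arc Ed = %ΔQ / %ΔP = (15560/33270) / (-60/316) = -2.4631…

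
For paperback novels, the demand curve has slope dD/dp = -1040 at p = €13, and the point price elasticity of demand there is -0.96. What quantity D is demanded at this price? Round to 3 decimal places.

Ed = (dD/dp)·(p/D) ⇒ D = (dD/dp)·p/Ed = (-1040)·13/(-0.96) = 14083.33333…

14083.333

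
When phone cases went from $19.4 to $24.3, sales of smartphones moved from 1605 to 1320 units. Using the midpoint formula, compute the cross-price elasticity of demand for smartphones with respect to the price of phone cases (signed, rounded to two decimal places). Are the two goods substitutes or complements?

-0.87; complements

%ΔQ_{smartphones} = (1320 − 1605)/avg = -285/1462.5 = -0.194871…
%ΔP_{phone cases} = (24.3 − 19.4)/avg = 4.9/21.85 = 0.224256…
E_cross = (-285/1462.5) / (4.9/21.85) = -0.8689…
E_cross < 0 ⇒ the goods are complements.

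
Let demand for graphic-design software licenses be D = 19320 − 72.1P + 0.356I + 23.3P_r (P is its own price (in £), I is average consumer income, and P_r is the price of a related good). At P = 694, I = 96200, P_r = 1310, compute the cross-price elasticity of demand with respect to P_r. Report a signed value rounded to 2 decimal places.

At the given values, D = 19320 − 72.1(694) + 0.356(96200) + 23.3(1310) = 34052.8.
∂D/∂P_r = 23.3.
E = (23.3) × (1310/34052.8) = 0.8963…

0.90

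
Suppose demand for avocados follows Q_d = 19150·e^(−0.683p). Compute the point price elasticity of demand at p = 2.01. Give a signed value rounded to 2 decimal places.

-1.37

dQ_d/dp = −0.683·Q_d = -3314.19. At p = 2.01, Q_d = 4852.4.
Ed = (dQ_d/dp)·(p/Q_d) = (-3314.19) × (2.01/4852.4) = -1.3728…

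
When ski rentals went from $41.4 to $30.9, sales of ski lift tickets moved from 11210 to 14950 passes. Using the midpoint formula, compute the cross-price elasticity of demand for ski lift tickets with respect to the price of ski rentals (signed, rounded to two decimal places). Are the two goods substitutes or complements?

%ΔQ_{ski lift tickets} = (14950 − 11210)/avg = 3740/13080 = 0.285932…
%ΔP_{ski rentals} = (30.9 − 41.4)/avg = -10.5/36.15 = -0.290456…
E_cross = (3740/13080) / (-10.5/36.15) = -0.9844…
E_cross < 0 ⇒ the goods are complements.

-0.98; complements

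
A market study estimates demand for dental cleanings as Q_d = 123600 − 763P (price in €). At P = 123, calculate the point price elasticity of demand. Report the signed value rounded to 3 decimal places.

-3.154

dQ_d/dP = −763. At P = 123, Q_d = 123600 − 763(123) = 29751.
Ed = (dQ_d/dP)·(P/Q_d) = −763 × (123/29751) = -3.15448…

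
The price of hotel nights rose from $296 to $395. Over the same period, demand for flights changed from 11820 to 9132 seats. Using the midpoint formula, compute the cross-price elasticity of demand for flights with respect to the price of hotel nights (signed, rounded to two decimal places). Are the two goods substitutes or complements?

-0.90; complements

%ΔQ_{flights} = (9132 − 11820)/avg = -2688/10476 = -0.256586…
%ΔP_{hotel nights} = (395 − 296)/avg = 99/345.5 = 0.286541…
E_cross = (-2688/10476) / (99/345.5) = -0.8954…
E_cross < 0 ⇒ the goods are complements.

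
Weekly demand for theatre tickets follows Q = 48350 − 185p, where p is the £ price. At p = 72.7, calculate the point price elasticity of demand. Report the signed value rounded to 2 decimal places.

-0.39

dQ/dp = −185. At p = 72.7, Q = 48350 − 185(72.7) = 34900.5.
Ed = (dQ/dp)·(p/Q) = −185 × (72.7/34900.5) = -0.3853…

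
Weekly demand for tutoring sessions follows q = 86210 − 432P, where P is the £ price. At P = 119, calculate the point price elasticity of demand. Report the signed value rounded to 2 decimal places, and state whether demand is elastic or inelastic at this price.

-1.48; elastic

dq/dP = −432. At P = 119, q = 86210 − 432(119) = 34802.
Ed = (dq/dP)·(P/q) = −432 × (119/34802) = -1.4771…
|Ed| = 1.48 > 1, so demand is elastic.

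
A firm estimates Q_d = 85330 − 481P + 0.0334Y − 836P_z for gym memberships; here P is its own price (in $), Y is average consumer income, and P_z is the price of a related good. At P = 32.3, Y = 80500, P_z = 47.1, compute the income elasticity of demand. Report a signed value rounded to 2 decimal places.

At the given values, Q_d = 85330 − 481(32.3) + 0.0334(80500) − 836(47.1) = 33106.8.
∂Q_d/∂Y = 0.0334.
E = (0.0334) × (80500/33106.8) = 0.0812…

0.08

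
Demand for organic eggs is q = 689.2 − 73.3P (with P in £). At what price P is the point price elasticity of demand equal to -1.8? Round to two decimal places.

Ed = −73.3P/(689.2 − 73.3P). Set this equal to -1.8:
73.3P = 1.8·(689.2 − 73.3P) ⇒ 73.3P(1 + 1.8) = 1.8·689.2
P = 1.8·689.2 / (73.3·2.8) = 6.0444…

6.04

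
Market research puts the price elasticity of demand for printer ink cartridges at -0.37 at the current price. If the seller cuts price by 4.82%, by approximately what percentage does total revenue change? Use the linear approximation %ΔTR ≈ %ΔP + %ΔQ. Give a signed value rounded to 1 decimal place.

-3.0%

%ΔQ ≈ Ed × %ΔP = (-0.37) × (-4.82%) = +1.7834%
%ΔTR ≈ %ΔP + %ΔQ = (-4.82%) + (+1.7834%) = -3.0366%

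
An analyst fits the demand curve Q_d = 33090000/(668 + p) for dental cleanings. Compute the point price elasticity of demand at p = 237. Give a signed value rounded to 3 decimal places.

dQ_d/dp = −33090000/(668 + p)² = -40.4017. At p = 237, Q_d = 36563.5.
Ed = (dQ_d/dp)·(p/Q_d) = (-40.4017) × (237/36563.5) = -0.26187…

-0.262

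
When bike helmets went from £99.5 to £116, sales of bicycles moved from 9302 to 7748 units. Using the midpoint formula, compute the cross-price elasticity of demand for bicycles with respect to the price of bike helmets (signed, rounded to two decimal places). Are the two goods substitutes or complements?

%ΔQ_{bicycles} = (7748 − 9302)/avg = -1554/8525 = -0.182287…
%ΔP_{bike helmets} = (116 − 99.5)/avg = 16.5/107.75 = 0.153132…
E_cross = (-1554/8525) / (16.5/107.75) = -1.1903…
E_cross < 0 ⇒ the goods are complements.

-1.19; complements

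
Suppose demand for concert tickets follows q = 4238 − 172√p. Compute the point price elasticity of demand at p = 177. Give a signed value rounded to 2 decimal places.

-0.59

dq/dp = −172/(2√p) = -6.46416. At p = 177, q = 1949.69.
Ed = (dq/dp)·(p/q) = (-6.46416) × (177/1949.69) = -0.5868…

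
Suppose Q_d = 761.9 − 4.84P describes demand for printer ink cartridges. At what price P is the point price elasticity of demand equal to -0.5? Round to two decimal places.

52.47

Ed = −4.84P/(761.9 − 4.84P). Set this equal to -0.5:
4.84P = 0.5·(761.9 − 4.84P) ⇒ 4.84P(1 + 0.5) = 0.5·761.9
P = 0.5·761.9 / (4.84·1.5) = 52.4724…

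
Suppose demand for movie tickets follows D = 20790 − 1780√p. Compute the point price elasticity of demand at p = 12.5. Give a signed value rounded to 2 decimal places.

-0.22

dD/dp = −1780/(2√p) = -251.73. At p = 12.5, D = 14496.7.
Ed = (dD/dp)·(p/D) = (-251.73) × (12.5/14496.7) = -0.2170…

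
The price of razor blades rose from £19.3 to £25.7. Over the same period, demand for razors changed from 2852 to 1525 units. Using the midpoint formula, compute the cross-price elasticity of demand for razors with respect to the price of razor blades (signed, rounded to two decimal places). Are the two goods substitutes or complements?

-2.13; complements

%ΔQ_{razors} = (1525 − 2852)/avg = -1327/2188.5 = -0.606351…
%ΔP_{razor blades} = (25.7 − 19.3)/avg = 6.4/22.5 = 0.284444…
E_cross = (-1327/2188.5) / (6.4/22.5) = -2.1317…
E_cross < 0 ⇒ the goods are complements.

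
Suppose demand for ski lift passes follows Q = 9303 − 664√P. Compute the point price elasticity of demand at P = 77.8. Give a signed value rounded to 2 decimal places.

dQ/dP = −664/(2√P) = -37.6399. At P = 77.8, Q = 3446.23.
Ed = (dQ/dP)·(P/Q) = (-37.6399) × (77.8/3446.23) = -0.8497…

-0.85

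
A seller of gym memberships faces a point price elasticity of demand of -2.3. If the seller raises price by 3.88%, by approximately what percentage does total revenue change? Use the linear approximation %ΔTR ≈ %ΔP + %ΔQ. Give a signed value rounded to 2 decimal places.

-5.04%

%ΔQ ≈ Ed × %ΔP = (-2.3) × (+3.88%) = -8.9240%
%ΔTR ≈ %ΔP + %ΔQ = (+3.88%) + (-8.9240%) = -5.0440%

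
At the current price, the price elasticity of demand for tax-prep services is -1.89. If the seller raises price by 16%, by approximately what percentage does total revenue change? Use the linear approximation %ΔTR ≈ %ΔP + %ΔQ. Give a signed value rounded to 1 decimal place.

-14.2%

%ΔQ ≈ Ed × %ΔP = (-1.89) × (+16%) = -30.2400%
%ΔTR ≈ %ΔP + %ΔQ = (+16%) + (-30.2400%) = -14.2400%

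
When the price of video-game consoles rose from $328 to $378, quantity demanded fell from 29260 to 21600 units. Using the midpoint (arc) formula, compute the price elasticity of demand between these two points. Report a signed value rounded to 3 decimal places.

-2.127

%ΔQ = (21600 − 29260) / [(29260 + 21600)/2] = -7660/25430 = -0.301219…
%ΔP = (378 − 328) / [(328 + 378)/2] = 50/353 = 0.141643…
Arc Ed = %ΔQ / %ΔP = (-7660/25430) / (50/353) = -2.12660…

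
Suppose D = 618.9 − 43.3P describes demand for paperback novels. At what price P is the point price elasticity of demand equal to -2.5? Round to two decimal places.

Ed = −43.3P/(618.9 − 43.3P). Set this equal to -2.5:
43.3P = 2.5·(618.9 − 43.3P) ⇒ 43.3P(1 + 2.5) = 2.5·618.9
P = 2.5·618.9 / (43.3·3.5) = 10.2095…

10.21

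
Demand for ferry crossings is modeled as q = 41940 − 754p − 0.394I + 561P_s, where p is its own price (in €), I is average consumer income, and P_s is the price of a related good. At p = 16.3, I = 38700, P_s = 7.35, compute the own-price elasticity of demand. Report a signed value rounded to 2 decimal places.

At the given values, q = 41940 − 754(16.3) − 0.394(38700) + 561(7.35) = 18525.35.
∂q/∂p = −754.
E = (-754) × (16.3/18525.35) = -0.6634…

-0.66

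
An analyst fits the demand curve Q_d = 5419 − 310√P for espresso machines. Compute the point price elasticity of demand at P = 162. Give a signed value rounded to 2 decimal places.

dQ_d/dP = −310/(2√P) = -12.178. At P = 162, Q_d = 1473.34.
Ed = (dQ_d/dP)·(P/Q_d) = (-12.178) × (162/1473.34) = -1.3390…

-1.34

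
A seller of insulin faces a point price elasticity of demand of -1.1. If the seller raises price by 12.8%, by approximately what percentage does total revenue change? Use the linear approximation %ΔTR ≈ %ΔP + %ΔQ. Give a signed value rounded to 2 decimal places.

%ΔQ ≈ Ed × %ΔP = (-1.1) × (+12.8%) = -14.0800%
%ΔTR ≈ %ΔP + %ΔQ = (+12.8%) + (-14.0800%) = -1.2800%

-1.28%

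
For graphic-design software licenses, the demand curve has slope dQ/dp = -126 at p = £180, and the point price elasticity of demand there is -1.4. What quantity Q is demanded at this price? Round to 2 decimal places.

16200.00

Ed = (dQ/dp)·(p/Q) ⇒ Q = (dQ/dp)·p/Ed = (-126)·180/(-1.4) = 16200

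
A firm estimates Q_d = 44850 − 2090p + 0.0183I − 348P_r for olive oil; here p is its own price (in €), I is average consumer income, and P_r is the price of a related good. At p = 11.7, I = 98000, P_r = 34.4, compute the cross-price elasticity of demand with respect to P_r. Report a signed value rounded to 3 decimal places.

-1.171

At the given values, Q_d = 44850 − 2090(11.7) + 0.0183(98000) − 348(34.4) = 10219.2.
∂Q_d/∂P_r = -348.
E = (-348) × (34.4/10219.2) = -1.17144…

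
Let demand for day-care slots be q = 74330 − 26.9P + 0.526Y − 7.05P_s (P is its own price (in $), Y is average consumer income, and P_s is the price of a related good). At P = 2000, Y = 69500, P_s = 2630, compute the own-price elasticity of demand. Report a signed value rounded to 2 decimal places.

At the given values, q = 74330 − 26.9(2000) + 0.526(69500) − 7.05(2630) = 38545.5.
∂q/∂P = −26.9.
E = (-26.9) × (2000/38545.5) = -1.3957…

-1.40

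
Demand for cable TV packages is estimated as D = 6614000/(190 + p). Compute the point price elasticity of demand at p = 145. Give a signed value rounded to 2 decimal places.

dD/dp = −6614000/(190 + p)² = -58.9352. At p = 145, D = 19743.3.
Ed = (dD/dp)·(p/D) = (-58.9352) × (145/19743.3) = -0.4328…

-0.43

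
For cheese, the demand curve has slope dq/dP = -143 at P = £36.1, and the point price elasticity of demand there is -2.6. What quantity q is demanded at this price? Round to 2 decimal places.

1985.50

Ed = (dq/dP)·(P/q) ⇒ q = (dq/dP)·P/Ed = (-143)·36.1/(-2.6) = 1985.5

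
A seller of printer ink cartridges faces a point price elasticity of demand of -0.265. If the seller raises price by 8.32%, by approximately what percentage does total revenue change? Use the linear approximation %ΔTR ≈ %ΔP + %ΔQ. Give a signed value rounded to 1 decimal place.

%ΔQ ≈ Ed × %ΔP = (-0.265) × (+8.32%) = -2.2048%
%ΔTR ≈ %ΔP + %ΔQ = (+8.32%) + (-2.2048%) = +6.1152%

+6.1%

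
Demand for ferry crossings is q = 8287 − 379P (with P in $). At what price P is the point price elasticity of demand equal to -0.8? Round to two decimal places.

Ed = −379P/(8287 − 379P). Set this equal to -0.8:
379P = 0.8·(8287 − 379P) ⇒ 379P(1 + 0.8) = 0.8·8287
P = 0.8·8287 / (379·1.8) = 9.7179…

9.72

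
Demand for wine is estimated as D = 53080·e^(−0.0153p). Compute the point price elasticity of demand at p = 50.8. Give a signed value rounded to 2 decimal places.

-0.78

dD/dp = −0.0153·D = -373.311. At p = 50.8, D = 24399.4.
Ed = (dD/dp)·(p/D) = (-373.311) × (50.8/24399.4) = -0.7772…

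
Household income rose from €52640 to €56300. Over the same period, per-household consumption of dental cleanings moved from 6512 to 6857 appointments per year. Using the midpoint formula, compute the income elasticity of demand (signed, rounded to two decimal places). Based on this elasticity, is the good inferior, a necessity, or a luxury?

0.77; necessity

%ΔQ = (6857 − 6512)/[( 6512 + 6857)/2] = 345/6684.5 = 0.051611…
%ΔIncome = (56300 − 52640)/[( 52640 + 56300)/2] = 3660/54470 = 0.067192…
E_income = (345/6684.5) / (3660/54470) = 0.7681…
0 < E_income < 1 ⇒ normal good, necessity.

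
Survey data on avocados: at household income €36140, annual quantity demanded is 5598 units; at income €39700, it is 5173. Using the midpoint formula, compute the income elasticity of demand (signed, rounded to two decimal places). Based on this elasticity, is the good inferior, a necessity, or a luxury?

%ΔQ = (5173 − 5598)/[( 5598 + 5173)/2] = -425/5385.5 = -0.078915…
%ΔIncome = (39700 − 36140)/[( 36140 + 39700)/2] = 3560/37920 = 0.093881…
E_income = (-425/5385.5) / (3560/37920) = -0.8405…
E_income < 0 ⇒ inferior good.

-0.84; inferior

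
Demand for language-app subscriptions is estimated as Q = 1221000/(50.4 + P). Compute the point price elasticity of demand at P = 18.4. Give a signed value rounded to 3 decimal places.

-0.267

dQ/dP = −1221000/(50.4 + P)² = -257.952. At P = 18.4, Q = 17747.1.
Ed = (dQ/dP)·(P/Q) = (-257.952) × (18.4/17747.1) = -0.26744…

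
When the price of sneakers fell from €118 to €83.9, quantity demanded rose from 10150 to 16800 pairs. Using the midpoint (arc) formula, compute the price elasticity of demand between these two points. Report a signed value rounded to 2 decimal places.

%ΔQ = (16800 − 10150) / [(10150 + 16800)/2] = 6650/13475 = 0.493506…
%ΔP = (83.9 − 118) / [(118 + 83.9)/2] = -34.1/100.95 = -0.337790…
Arc Ed = %ΔQ / %ΔP = (6650/13475) / (-34.1/100.95) = -1.4609…

-1.46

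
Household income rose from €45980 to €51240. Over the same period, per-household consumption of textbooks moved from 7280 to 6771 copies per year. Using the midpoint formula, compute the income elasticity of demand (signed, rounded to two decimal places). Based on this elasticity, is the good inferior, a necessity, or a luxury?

%ΔQ = (6771 − 7280)/[( 7280 + 6771)/2] = -509/7025.5 = -0.072450…
%ΔIncome = (51240 − 45980)/[( 45980 + 51240)/2] = 5260/48610 = 0.108208…
E_income = (-509/7025.5) / (5260/48610) = -0.6695…
E_income < 0 ⇒ inferior good.

-0.67; inferior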